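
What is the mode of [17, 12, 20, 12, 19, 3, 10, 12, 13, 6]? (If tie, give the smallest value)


Count the frequency of each value:
  3 appears 1 time(s)
  6 appears 1 time(s)
  10 appears 1 time(s)
  12 appears 3 time(s)
  13 appears 1 time(s)
  17 appears 1 time(s)
  19 appears 1 time(s)
  20 appears 1 time(s)
Maximum frequency is 3.
Only 12 reaches that frequency, so it is the mode.
Final answer: 12


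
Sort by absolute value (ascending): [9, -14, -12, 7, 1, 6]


Compute absolute values:
  |9| = 9
  |-14| = 14
  |-12| = 12
  |7| = 7
  |1| = 1
  |6| = 6
Absolute values in increasing order: 1 < 6 < 7 < 9 < 12 < 14
Listing the original numbers in that order gives the answer.
Final answer: [1, 6, 7, 9, -12, -14]


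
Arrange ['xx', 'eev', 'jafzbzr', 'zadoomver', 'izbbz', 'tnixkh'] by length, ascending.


Compute lengths:
  'xx' has length 2
  'eev' has length 3
  'jafzbzr' has length 7
  'zadoomver' has length 9
  'izbbz' has length 5
  'tnixkh' has length 6
Lengths in increasing order: 2 < 3 < 5 < 6 < 7 < 9
Listing the words in that order gives the answer.
Final answer: ['xx', 'eev', 'izbbz', 'tnixkh', 'jafzbzr', 'zadoomver']


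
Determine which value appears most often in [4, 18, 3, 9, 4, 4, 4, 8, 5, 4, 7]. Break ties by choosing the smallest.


Count the frequency of each value:
  3 appears 1 time(s)
  4 appears 5 time(s)
  5 appears 1 time(s)
  7 appears 1 time(s)
  8 appears 1 time(s)
  9 appears 1 time(s)
  18 appears 1 time(s)
Maximum frequency is 5.
Only 4 reaches that frequency, so it is the mode.
Final answer: 4


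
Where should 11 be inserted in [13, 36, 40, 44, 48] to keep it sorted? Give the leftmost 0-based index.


List is sorted: [13, 36, 40, 44, 48]
We need the leftmost position where 11 can be inserted, i.e. the first index whose element is >= 11 (or the end of the list if none is).
Binary search with low=0, high=5 (0-based indices):
  low=0, high=5, mid=2: a[2]=40 >= 11, so high = 2
  low=0, high=2, mid=1: a[1]=36 >= 11, so high = 1
  low=0, high=1, mid=0: a[0]=13 >= 11, so high = 0
Now low = high = 0, so the insertion index is 0.
Final answer: 0


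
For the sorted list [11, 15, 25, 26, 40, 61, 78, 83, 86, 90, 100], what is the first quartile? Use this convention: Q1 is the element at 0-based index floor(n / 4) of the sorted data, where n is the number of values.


The list has n = 11 elements.
Q1 index = floor(11 / 4) = floor(2.75) = 2
Counting from index 0 in the sorted data, the element at index 2 is 25.
Final answer: 25


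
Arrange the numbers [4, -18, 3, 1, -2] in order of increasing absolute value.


Compute absolute values:
  |4| = 4
  |-18| = 18
  |3| = 3
  |1| = 1
  |-2| = 2
Absolute values in increasing order: 1 < 2 < 3 < 4 < 18
Listing the original numbers in that order gives the answer.
Final answer: [1, -2, 3, 4, -18]


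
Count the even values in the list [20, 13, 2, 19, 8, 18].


Check each element:
  20 is even
  13 is odd
  2 is even
  19 is odd
  8 is even
  18 is even
Evens: [20, 2, 8, 18]
Count of evens = 4
Final answer: 4


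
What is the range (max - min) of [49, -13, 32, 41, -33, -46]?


Maximum value: 49
Minimum value: -46
Range = 49 - (-46) = 95
Final answer: 95


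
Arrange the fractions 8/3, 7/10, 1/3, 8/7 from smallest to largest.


Convert to decimal for comparison:
  8/3 = 2.6667
  7/10 = 0.7
  1/3 = 0.3333
  8/7 = 1.1429
Decimals in increasing order: 0.3333 < 0.7 < 1.1429 < 2.6667
Writing each back as its fraction gives the sorted order.
Final answer: 1/3, 7/10, 8/7, 8/3


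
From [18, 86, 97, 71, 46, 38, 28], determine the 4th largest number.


Sort descending: [97, 86, 71, 46, 38, 28, 18]
The 4th element (1-indexed) is at index 3.
Value = 46
Final answer: 46


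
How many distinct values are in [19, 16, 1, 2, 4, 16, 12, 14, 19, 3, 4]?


List all unique values:
Distinct values: [1, 2, 3, 4, 12, 14, 16, 19]
Count = 8
Final answer: 8


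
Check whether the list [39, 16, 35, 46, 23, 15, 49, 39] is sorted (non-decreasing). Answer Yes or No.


Check consecutive pairs:
  39 <= 16? False
  16 <= 35? True
  35 <= 46? True
  46 <= 23? False
  23 <= 15? False
  15 <= 49? True
  49 <= 39? False
4 consecutive pair(s) are out of order, so the list is not sorted.
Final answer: No


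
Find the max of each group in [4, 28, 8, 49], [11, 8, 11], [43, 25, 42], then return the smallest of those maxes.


Find max of each group:
  Group 1: [4, 28, 8, 49] -> max = 49
  Group 2: [11, 8, 11] -> max = 11
  Group 3: [43, 25, 42] -> max = 43
Maxes: [49, 11, 43]
Minimum of maxes = 11
Final answer: 11


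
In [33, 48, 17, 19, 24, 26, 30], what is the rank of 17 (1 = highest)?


Sort descending: [48, 33, 30, 26, 24, 19, 17]
Find 17 in the sorted list.
17 is at position 7.
Final answer: 7


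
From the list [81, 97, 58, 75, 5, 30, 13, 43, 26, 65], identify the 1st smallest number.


Sort ascending: [5, 13, 26, 30, 43, 58, 65, 75, 81, 97]
The 1st element (1-indexed) is at index 0.
Value = 5
Final answer: 5


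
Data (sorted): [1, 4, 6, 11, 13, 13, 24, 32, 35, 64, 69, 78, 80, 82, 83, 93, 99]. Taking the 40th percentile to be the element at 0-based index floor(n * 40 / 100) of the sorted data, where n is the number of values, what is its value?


The dataset has n = 17 elements.
Index = floor(17 * 40 / 100) = floor(680 / 100) = floor(6.8) = 6
Counting from index 0 in the sorted data, the element at index 6 is 24.
Final answer: 24


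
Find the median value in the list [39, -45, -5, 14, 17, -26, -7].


First, sort the list: [-45, -26, -7, -5, 14, 17, 39]
The list has 7 elements (odd count).
The middle index is 3 (0-based), and the element there is -5.
Final answer: -5


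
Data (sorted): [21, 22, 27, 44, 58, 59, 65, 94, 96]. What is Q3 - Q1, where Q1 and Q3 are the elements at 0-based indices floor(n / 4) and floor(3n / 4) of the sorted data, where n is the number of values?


The data has n = 9 elements.
Q1 index = floor(9 / 4) = floor(2.25) = 2; Q3 index = floor(3 * 9 / 4) = floor(6.75) = 6
Q1 = element at index 2 = 27
Q3 = element at index 6 = 65
IQR = 65 - 27 = 38
Final answer: 38


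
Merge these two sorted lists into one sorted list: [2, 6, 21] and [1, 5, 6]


List A: [2, 6, 21]
List B: [1, 5, 6]
Repeatedly compare the front elements and take the smaller:
  2 vs 1 -> take 1
  2 vs 5 -> take 2
  6 vs 5 -> take 5
  6 vs 6 -> take 6
  21 vs 6 -> take 6
  B is exhausted; append the rest of A: [21]
Final answer: [1, 2, 5, 6, 6, 21]


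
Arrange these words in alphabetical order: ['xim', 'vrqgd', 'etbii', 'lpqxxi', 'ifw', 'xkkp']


Compare strings character by character (the first differing letter decides):
  'etbii' < 'ifw' since 'e' < 'i' at position 1
  'ifw' < 'lpqxxi' since 'i' < 'l' at position 1
  'lpqxxi' < 'vrqgd' since 'l' < 'v' at position 1
  'vrqgd' < 'xim' since 'v' < 'x' at position 1
  'xim' < 'xkkp' since 'i' < 'k' at position 2
Chaining these comparisons gives the alphabetical order.
Final answer: ['etbii', 'ifw', 'lpqxxi', 'vrqgd', 'xim', 'xkkp']


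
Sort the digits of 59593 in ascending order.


The number 59593 has digits: 5, 9, 5, 9, 3
Sorted: 3, 5, 5, 9, 9
Joining the sorted digits gives the result.
Final answer: 35599


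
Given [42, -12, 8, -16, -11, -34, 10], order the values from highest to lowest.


Original list: [42, -12, 8, -16, -11, -34, 10]
Repeatedly take the largest remaining element:
  Remaining [42, -12, 8, -16, -11, -34, 10] -> largest is 42
  Remaining [-12, 8, -16, -11, -34, 10] -> largest is 10
  Remaining [-12, 8, -16, -11, -34] -> largest is 8
  Remaining [-12, -16, -11, -34] -> largest is -11
  Remaining [-12, -16, -34] -> largest is -12
  Remaining [-16, -34] -> largest is -16
  Remaining [-34] -> largest is -34
Collecting the picks in order gives the descending list.
Final answer: [42, 10, 8, -11, -12, -16, -34]


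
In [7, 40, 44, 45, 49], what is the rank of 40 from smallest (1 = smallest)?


Sort ascending: [7, 40, 44, 45, 49]
Find 40 in the sorted list.
40 is at position 2 (1-indexed).
Final answer: 2


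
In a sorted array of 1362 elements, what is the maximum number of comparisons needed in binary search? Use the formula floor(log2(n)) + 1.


Binary search halves the search space each step.
Maximum comparisons = floor(log2(1362)) + 1
log2(1362) = 10.4115
floor(log2(1362)) = 10, so 10 + 1 = 11
Final answer: 11


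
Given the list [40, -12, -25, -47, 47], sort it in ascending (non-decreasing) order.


Original list: [40, -12, -25, -47, 47]
Repeatedly take the smallest remaining element:
  Remaining [40, -12, -25, -47, 47] -> smallest is -47
  Remaining [40, -12, -25, 47] -> smallest is -25
  Remaining [40, -12, 47] -> smallest is -12
  Remaining [40, 47] -> smallest is 40
  Remaining [47] -> smallest is 47
Collecting the picks in order gives the sorted list.
Final answer: [-47, -25, -12, 40, 47]


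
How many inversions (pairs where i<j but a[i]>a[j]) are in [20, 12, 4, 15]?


For each element, count the later elements that are smaller than it:
  20 (index 0): smaller elements after it = [12, 4, 15] -> 3
  12 (index 1): smaller elements after it = [4] -> 1
  4 (index 2): smaller elements after it = [] -> 0
Total inversions = 3 + 1 + 0 = 4
Final answer: 4


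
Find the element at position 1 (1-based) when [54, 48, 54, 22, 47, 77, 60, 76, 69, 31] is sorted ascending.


Sort ascending: [22, 31, 47, 48, 54, 54, 60, 69, 76, 77]
The 1st element (1-indexed) is at index 0.
Value = 22
Final answer: 22


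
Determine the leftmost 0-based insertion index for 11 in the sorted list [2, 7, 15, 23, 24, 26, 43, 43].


List is sorted: [2, 7, 15, 23, 24, 26, 43, 43]
We need the leftmost position where 11 can be inserted, i.e. the first index whose element is >= 11 (or the end of the list if none is).
Binary search with low=0, high=8 (0-based indices):
  low=0, high=8, mid=4: a[4]=24 >= 11, so high = 4
  low=0, high=4, mid=2: a[2]=15 >= 11, so high = 2
  low=0, high=2, mid=1: a[1]=7 < 11, so low = 2
Now low = high = 2, so the insertion index is 2.
Final answer: 2


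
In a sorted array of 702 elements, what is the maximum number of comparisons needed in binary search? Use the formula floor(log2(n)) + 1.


Binary search halves the search space each step.
Maximum comparisons = floor(log2(702)) + 1
log2(702) = 9.4553
floor(log2(702)) = 9, so 9 + 1 = 10
Final answer: 10


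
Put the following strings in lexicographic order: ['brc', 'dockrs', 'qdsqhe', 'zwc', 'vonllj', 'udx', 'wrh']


Compare strings character by character (the first differing letter decides):
  'brc' < 'dockrs' since 'b' < 'd' at position 1
  'dockrs' < 'qdsqhe' since 'd' < 'q' at position 1
  'qdsqhe' < 'udx' since 'q' < 'u' at position 1
  'udx' < 'vonllj' since 'u' < 'v' at position 1
  'vonllj' < 'wrh' since 'v' < 'w' at position 1
  'wrh' < 'zwc' since 'w' < 'z' at position 1
Chaining these comparisons gives the alphabetical order.
Final answer: ['brc', 'dockrs', 'qdsqhe', 'udx', 'vonllj', 'wrh', 'zwc']


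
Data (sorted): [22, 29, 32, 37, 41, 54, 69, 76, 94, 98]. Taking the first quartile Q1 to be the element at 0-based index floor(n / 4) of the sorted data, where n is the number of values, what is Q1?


The list has n = 10 elements.
Q1 index = floor(10 / 4) = floor(2.5) = 2
Counting from index 0 in the sorted data, the element at index 2 is 32.
Final answer: 32


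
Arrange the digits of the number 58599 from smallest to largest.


The number 58599 has digits: 5, 8, 5, 9, 9
Sorted: 5, 5, 8, 9, 9
Joining the sorted digits gives the result.
Final answer: 55899


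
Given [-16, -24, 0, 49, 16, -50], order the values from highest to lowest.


Original list: [-16, -24, 0, 49, 16, -50]
Repeatedly take the largest remaining element:
  Remaining [-16, -24, 0, 49, 16, -50] -> largest is 49
  Remaining [-16, -24, 0, 16, -50] -> largest is 16
  Remaining [-16, -24, 0, -50] -> largest is 0
  Remaining [-16, -24, -50] -> largest is -16
  Remaining [-24, -50] -> largest is -24
  Remaining [-50] -> largest is -50
Collecting the picks in order gives the descending list.
Final answer: [49, 16, 0, -16, -24, -50]


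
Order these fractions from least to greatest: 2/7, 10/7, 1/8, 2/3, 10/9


Convert to decimal for comparison:
  2/7 = 0.2857
  10/7 = 1.4286
  1/8 = 0.125
  2/3 = 0.6667
  10/9 = 1.1111
Decimals in increasing order: 0.125 < 0.2857 < 0.6667 < 1.1111 < 1.4286
Writing each back as its fraction gives the sorted order.
Final answer: 1/8, 2/7, 2/3, 10/9, 10/7


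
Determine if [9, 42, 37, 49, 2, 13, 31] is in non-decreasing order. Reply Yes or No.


Check consecutive pairs:
  9 <= 42? True
  42 <= 37? False
  37 <= 49? True
  49 <= 2? False
  2 <= 13? True
  13 <= 31? True
2 consecutive pair(s) are out of order, so the list is not sorted.
Final answer: No


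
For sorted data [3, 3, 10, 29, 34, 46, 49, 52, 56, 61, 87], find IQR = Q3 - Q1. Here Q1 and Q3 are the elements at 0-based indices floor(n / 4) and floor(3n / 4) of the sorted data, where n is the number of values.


The data has n = 11 elements.
Q1 index = floor(11 / 4) = floor(2.75) = 2; Q3 index = floor(3 * 11 / 4) = floor(8.25) = 8
Q1 = element at index 2 = 10
Q3 = element at index 8 = 56
IQR = 56 - 10 = 46
Final answer: 46


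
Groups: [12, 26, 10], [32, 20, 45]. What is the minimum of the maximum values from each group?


Find max of each group:
  Group 1: [12, 26, 10] -> max = 26
  Group 2: [32, 20, 45] -> max = 45
Maxes: [26, 45]
Minimum of maxes = 26
Final answer: 26


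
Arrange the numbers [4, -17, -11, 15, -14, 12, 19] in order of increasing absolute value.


Compute absolute values:
  |4| = 4
  |-17| = 17
  |-11| = 11
  |15| = 15
  |-14| = 14
  |12| = 12
  |19| = 19
Absolute values in increasing order: 4 < 11 < 12 < 14 < 15 < 17 < 19
Listing the original numbers in that order gives the answer.
Final answer: [4, -11, 12, -14, 15, -17, 19]


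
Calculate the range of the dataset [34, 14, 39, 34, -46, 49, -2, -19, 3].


Maximum value: 49
Minimum value: -46
Range = 49 - (-46) = 95
Final answer: 95


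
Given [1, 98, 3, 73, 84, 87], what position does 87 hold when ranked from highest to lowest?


Sort descending: [98, 87, 84, 73, 3, 1]
Find 87 in the sorted list.
87 is at position 2.
Final answer: 2


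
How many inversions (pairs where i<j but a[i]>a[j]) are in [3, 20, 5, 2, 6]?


For each element, count the later elements that are smaller than it:
  3 (index 0): smaller elements after it = [2] -> 1
  20 (index 1): smaller elements after it = [5, 2, 6] -> 3
  5 (index 2): smaller elements after it = [2] -> 1
  2 (index 3): smaller elements after it = [] -> 0
Total inversions = 1 + 3 + 1 + 0 = 5
Final answer: 5


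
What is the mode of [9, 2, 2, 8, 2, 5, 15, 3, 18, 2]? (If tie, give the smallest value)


Count the frequency of each value:
  2 appears 4 time(s)
  3 appears 1 time(s)
  5 appears 1 time(s)
  8 appears 1 time(s)
  9 appears 1 time(s)
  15 appears 1 time(s)
  18 appears 1 time(s)
Maximum frequency is 4.
Only 2 reaches that frequency, so it is the mode.
Final answer: 2


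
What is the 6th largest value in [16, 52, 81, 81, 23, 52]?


Sort descending: [81, 81, 52, 52, 23, 16]
The 6th element (1-indexed) is at index 5.
Value = 16
Final answer: 16


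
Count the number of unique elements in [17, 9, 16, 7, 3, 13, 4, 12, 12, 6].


List all unique values:
Distinct values: [3, 4, 6, 7, 9, 12, 13, 16, 17]
Count = 9
Final answer: 9


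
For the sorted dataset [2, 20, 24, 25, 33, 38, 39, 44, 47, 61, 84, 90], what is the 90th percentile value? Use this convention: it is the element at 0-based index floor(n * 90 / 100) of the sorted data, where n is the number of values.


The dataset has n = 12 elements.
Index = floor(12 * 90 / 100) = floor(1080 / 100) = floor(10.8) = 10
Counting from index 0 in the sorted data, the element at index 10 is 84.
Final answer: 84


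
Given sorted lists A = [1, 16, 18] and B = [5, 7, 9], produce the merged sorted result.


List A: [1, 16, 18]
List B: [5, 7, 9]
Repeatedly compare the front elements and take the smaller:
  1 vs 5 -> take 1
  16 vs 5 -> take 5
  16 vs 7 -> take 7
  16 vs 9 -> take 9
  B is exhausted; append the rest of A: [16, 18]
Final answer: [1, 5, 7, 9, 16, 18]


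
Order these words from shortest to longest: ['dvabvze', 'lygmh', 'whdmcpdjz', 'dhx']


Compute lengths:
  'dvabvze' has length 7
  'lygmh' has length 5
  'whdmcpdjz' has length 9
  'dhx' has length 3
Lengths in increasing order: 3 < 5 < 7 < 9
Listing the words in that order gives the answer.
Final answer: ['dhx', 'lygmh', 'dvabvze', 'whdmcpdjz']


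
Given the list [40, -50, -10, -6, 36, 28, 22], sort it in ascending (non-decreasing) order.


Original list: [40, -50, -10, -6, 36, 28, 22]
Repeatedly take the smallest remaining element:
  Remaining [40, -50, -10, -6, 36, 28, 22] -> smallest is -50
  Remaining [40, -10, -6, 36, 28, 22] -> smallest is -10
  Remaining [40, -6, 36, 28, 22] -> smallest is -6
  Remaining [40, 36, 28, 22] -> smallest is 22
  Remaining [40, 36, 28] -> smallest is 28
  Remaining [40, 36] -> smallest is 36
  Remaining [40] -> smallest is 40
Collecting the picks in order gives the sorted list.
Final answer: [-50, -10, -6, 22, 28, 36, 40]


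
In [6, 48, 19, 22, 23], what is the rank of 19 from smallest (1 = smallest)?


Sort ascending: [6, 19, 22, 23, 48]
Find 19 in the sorted list.
19 is at position 2 (1-indexed).
Final answer: 2


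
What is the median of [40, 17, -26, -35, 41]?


First, sort the list: [-35, -26, 17, 40, 41]
The list has 5 elements (odd count).
The middle index is 2 (0-based), and the element there is 17.
Final answer: 17


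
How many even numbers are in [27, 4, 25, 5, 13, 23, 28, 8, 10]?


Check each element:
  27 is odd
  4 is even
  25 is odd
  5 is odd
  13 is odd
  23 is odd
  28 is even
  8 is even
  10 is even
Evens: [4, 28, 8, 10]
Count of evens = 4
Final answer: 4


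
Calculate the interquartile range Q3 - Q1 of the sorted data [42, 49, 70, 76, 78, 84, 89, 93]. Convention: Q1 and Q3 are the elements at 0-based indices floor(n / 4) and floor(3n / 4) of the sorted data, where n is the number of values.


The data has n = 8 elements.
Q1 index = floor(8 / 4) = floor(2) = 2; Q3 index = floor(3 * 8 / 4) = floor(6) = 6
Q1 = element at index 2 = 70
Q3 = element at index 6 = 89
IQR = 89 - 70 = 19
Final answer: 19


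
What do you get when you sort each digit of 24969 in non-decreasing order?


The number 24969 has digits: 2, 4, 9, 6, 9
Sorted: 2, 4, 6, 9, 9
Joining the sorted digits gives the result.
Final answer: 24699


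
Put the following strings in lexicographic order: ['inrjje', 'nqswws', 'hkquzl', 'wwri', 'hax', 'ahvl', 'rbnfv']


Compare strings character by character (the first differing letter decides):
  'ahvl' < 'hax' since 'a' < 'h' at position 1
  'hax' < 'hkquzl' since 'a' < 'k' at position 2
  'hkquzl' < 'inrjje' since 'h' < 'i' at position 1
  'inrjje' < 'nqswws' since 'i' < 'n' at position 1
  'nqswws' < 'rbnfv' since 'n' < 'r' at position 1
  'rbnfv' < 'wwri' since 'r' < 'w' at position 1
Chaining these comparisons gives the alphabetical order.
Final answer: ['ahvl', 'hax', 'hkquzl', 'inrjje', 'nqswws', 'rbnfv', 'wwri']


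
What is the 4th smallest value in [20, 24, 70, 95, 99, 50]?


Sort ascending: [20, 24, 50, 70, 95, 99]
The 4th element (1-indexed) is at index 3.
Value = 70
Final answer: 70


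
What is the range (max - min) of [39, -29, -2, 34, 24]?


Maximum value: 39
Minimum value: -29
Range = 39 - (-29) = 68
Final answer: 68


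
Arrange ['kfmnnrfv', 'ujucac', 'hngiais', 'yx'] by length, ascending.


Compute lengths:
  'kfmnnrfv' has length 8
  'ujucac' has length 6
  'hngiais' has length 7
  'yx' has length 2
Lengths in increasing order: 2 < 6 < 7 < 8
Listing the words in that order gives the answer.
Final answer: ['yx', 'ujucac', 'hngiais', 'kfmnnrfv']


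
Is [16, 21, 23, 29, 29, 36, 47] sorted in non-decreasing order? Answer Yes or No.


Check consecutive pairs:
  16 <= 21? True
  21 <= 23? True
  23 <= 29? True
  29 <= 29? True
  29 <= 36? True
  36 <= 47? True
Every consecutive pair is in order, so the list is non-decreasing.
Final answer: Yes


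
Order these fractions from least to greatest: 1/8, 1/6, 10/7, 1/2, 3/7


Convert to decimal for comparison:
  1/8 = 0.125
  1/6 = 0.1667
  10/7 = 1.4286
  1/2 = 0.5
  3/7 = 0.4286
Decimals in increasing order: 0.125 < 0.1667 < 0.4286 < 0.5 < 1.4286
Writing each back as its fraction gives the sorted order.
Final answer: 1/8, 1/6, 3/7, 1/2, 10/7


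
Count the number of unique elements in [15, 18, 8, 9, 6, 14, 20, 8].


List all unique values:
Distinct values: [6, 8, 9, 14, 15, 18, 20]
Count = 7
Final answer: 7


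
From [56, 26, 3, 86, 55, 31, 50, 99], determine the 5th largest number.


Sort descending: [99, 86, 56, 55, 50, 31, 26, 3]
The 5th element (1-indexed) is at index 4.
Value = 50
Final answer: 50


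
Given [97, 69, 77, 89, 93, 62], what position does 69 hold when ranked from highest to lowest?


Sort descending: [97, 93, 89, 77, 69, 62]
Find 69 in the sorted list.
69 is at position 5.
Final answer: 5


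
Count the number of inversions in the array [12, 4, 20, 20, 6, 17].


For each element, count the later elements that are smaller than it:
  12 (index 0): smaller elements after it = [4, 6] -> 2
  4 (index 1): smaller elements after it = [] -> 0
  20 (index 2): smaller elements after it = [6, 17] -> 2
  20 (index 3): smaller elements after it = [6, 17] -> 2
  6 (index 4): smaller elements after it = [] -> 0
Total inversions = 2 + 0 + 2 + 2 + 0 = 6
Final answer: 6


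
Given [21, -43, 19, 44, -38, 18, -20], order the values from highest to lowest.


Original list: [21, -43, 19, 44, -38, 18, -20]
Repeatedly take the largest remaining element:
  Remaining [21, -43, 19, 44, -38, 18, -20] -> largest is 44
  Remaining [21, -43, 19, -38, 18, -20] -> largest is 21
  Remaining [-43, 19, -38, 18, -20] -> largest is 19
  Remaining [-43, -38, 18, -20] -> largest is 18
  Remaining [-43, -38, -20] -> largest is -20
  Remaining [-43, -38] -> largest is -38
  Remaining [-43] -> largest is -43
Collecting the picks in order gives the descending list.
Final answer: [44, 21, 19, 18, -20, -38, -43]


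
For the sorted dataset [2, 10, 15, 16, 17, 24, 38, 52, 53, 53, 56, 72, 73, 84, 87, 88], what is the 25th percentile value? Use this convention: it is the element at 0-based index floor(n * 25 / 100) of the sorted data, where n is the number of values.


The dataset has n = 16 elements.
Index = floor(16 * 25 / 100) = floor(400 / 100) = floor(4) = 4
Counting from index 0 in the sorted data, the element at index 4 is 17.
Final answer: 17


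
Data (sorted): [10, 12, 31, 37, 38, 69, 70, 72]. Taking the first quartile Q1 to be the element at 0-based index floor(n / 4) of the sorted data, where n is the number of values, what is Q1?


The list has n = 8 elements.
Q1 index = floor(8 / 4) = floor(2) = 2
Counting from index 0 in the sorted data, the element at index 2 is 31.
Final answer: 31


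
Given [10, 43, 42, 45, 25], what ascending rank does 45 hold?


Sort ascending: [10, 25, 42, 43, 45]
Find 45 in the sorted list.
45 is at position 5 (1-indexed).
Final answer: 5


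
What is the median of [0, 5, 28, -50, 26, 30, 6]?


First, sort the list: [-50, 0, 5, 6, 26, 28, 30]
The list has 7 elements (odd count).
The middle index is 3 (0-based), and the element there is 6.
Final answer: 6


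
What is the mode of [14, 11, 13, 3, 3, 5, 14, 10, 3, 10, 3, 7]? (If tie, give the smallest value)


Count the frequency of each value:
  3 appears 4 time(s)
  5 appears 1 time(s)
  7 appears 1 time(s)
  10 appears 2 time(s)
  11 appears 1 time(s)
  13 appears 1 time(s)
  14 appears 2 time(s)
Maximum frequency is 4.
Only 3 reaches that frequency, so it is the mode.
Final answer: 3


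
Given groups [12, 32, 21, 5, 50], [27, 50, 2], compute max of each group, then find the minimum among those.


Find max of each group:
  Group 1: [12, 32, 21, 5, 50] -> max = 50
  Group 2: [27, 50, 2] -> max = 50
Maxes: [50, 50]
Minimum of maxes = 50
Final answer: 50


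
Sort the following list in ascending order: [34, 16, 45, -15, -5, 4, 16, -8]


Original list: [34, 16, 45, -15, -5, 4, 16, -8]
Repeatedly take the smallest remaining element:
  Remaining [34, 16, 45, -15, -5, 4, 16, -8] -> smallest is -15
  Remaining [34, 16, 45, -5, 4, 16, -8] -> smallest is -8
  Remaining [34, 16, 45, -5, 4, 16] -> smallest is -5
  Remaining [34, 16, 45, 4, 16] -> smallest is 4
  Remaining [34, 16, 45, 16] -> smallest is 16
  Remaining [34, 45, 16] -> smallest is 16
  Remaining [34, 45] -> smallest is 34
  Remaining [45] -> smallest is 45
Collecting the picks in order gives the sorted list.
Final answer: [-15, -8, -5, 4, 16, 16, 34, 45]


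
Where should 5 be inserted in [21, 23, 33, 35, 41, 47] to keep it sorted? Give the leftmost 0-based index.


List is sorted: [21, 23, 33, 35, 41, 47]
We need the leftmost position where 5 can be inserted, i.e. the first index whose element is >= 5 (or the end of the list if none is).
Binary search with low=0, high=6 (0-based indices):
  low=0, high=6, mid=3: a[3]=35 >= 5, so high = 3
  low=0, high=3, mid=1: a[1]=23 >= 5, so high = 1
  low=0, high=1, mid=0: a[0]=21 >= 5, so high = 0
Now low = high = 0, so the insertion index is 0.
Final answer: 0


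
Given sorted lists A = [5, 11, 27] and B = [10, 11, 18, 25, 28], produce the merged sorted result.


List A: [5, 11, 27]
List B: [10, 11, 18, 25, 28]
Repeatedly compare the front elements and take the smaller:
  5 vs 10 -> take 5
  11 vs 10 -> take 10
  11 vs 11 -> take 11
  27 vs 11 -> take 11
  27 vs 18 -> take 18
  27 vs 25 -> take 25
  27 vs 28 -> take 27
  A is exhausted; append the rest of B: [28]
Final answer: [5, 10, 11, 11, 18, 25, 27, 28]


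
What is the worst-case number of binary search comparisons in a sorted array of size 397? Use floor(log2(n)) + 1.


Binary search halves the search space each step.
Maximum comparisons = floor(log2(397)) + 1
log2(397) = 8.633
floor(log2(397)) = 8, so 8 + 1 = 9
Final answer: 9


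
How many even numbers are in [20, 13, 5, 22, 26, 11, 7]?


Check each element:
  20 is even
  13 is odd
  5 is odd
  22 is even
  26 is even
  11 is odd
  7 is odd
Evens: [20, 22, 26]
Count of evens = 3
Final answer: 3


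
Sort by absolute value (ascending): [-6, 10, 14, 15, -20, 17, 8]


Compute absolute values:
  |-6| = 6
  |10| = 10
  |14| = 14
  |15| = 15
  |-20| = 20
  |17| = 17
  |8| = 8
Absolute values in increasing order: 6 < 8 < 10 < 14 < 15 < 17 < 20
Listing the original numbers in that order gives the answer.
Final answer: [-6, 8, 10, 14, 15, 17, -20]


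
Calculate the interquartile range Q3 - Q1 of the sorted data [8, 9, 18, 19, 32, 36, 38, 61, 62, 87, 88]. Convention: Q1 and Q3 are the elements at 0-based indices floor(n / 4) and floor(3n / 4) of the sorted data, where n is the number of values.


The data has n = 11 elements.
Q1 index = floor(11 / 4) = floor(2.75) = 2; Q3 index = floor(3 * 11 / 4) = floor(8.25) = 8
Q1 = element at index 2 = 18
Q3 = element at index 8 = 62
IQR = 62 - 18 = 44
Final answer: 44


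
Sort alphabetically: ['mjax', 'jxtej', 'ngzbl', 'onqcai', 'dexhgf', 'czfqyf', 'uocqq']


Compare strings character by character (the first differing letter decides):
  'czfqyf' < 'dexhgf' since 'c' < 'd' at position 1
  'dexhgf' < 'jxtej' since 'd' < 'j' at position 1
  'jxtej' < 'mjax' since 'j' < 'm' at position 1
  'mjax' < 'ngzbl' since 'm' < 'n' at position 1
  'ngzbl' < 'onqcai' since 'n' < 'o' at position 1
  'onqcai' < 'uocqq' since 'o' < 'u' at position 1
Chaining these comparisons gives the alphabetical order.
Final answer: ['czfqyf', 'dexhgf', 'jxtej', 'mjax', 'ngzbl', 'onqcai', 'uocqq']


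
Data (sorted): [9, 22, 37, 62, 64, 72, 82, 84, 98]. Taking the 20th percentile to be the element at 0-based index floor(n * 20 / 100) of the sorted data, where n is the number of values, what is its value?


The dataset has n = 9 elements.
Index = floor(9 * 20 / 100) = floor(180 / 100) = floor(1.8) = 1
Counting from index 0 in the sorted data, the element at index 1 is 22.
Final answer: 22


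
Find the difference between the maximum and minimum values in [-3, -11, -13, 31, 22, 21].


Maximum value: 31
Minimum value: -13
Range = 31 - (-13) = 44
Final answer: 44


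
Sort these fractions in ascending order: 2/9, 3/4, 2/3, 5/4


Convert to decimal for comparison:
  2/9 = 0.2222
  3/4 = 0.75
  2/3 = 0.6667
  5/4 = 1.25
Decimals in increasing order: 0.2222 < 0.6667 < 0.75 < 1.25
Writing each back as its fraction gives the sorted order.
Final answer: 2/9, 2/3, 3/4, 5/4


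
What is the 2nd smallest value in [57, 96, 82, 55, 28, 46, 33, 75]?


Sort ascending: [28, 33, 46, 55, 57, 75, 82, 96]
The 2nd element (1-indexed) is at index 1.
Value = 33
Final answer: 33


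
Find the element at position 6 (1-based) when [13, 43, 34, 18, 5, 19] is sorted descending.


Sort descending: [43, 34, 19, 18, 13, 5]
The 6th element (1-indexed) is at index 5.
Value = 5
Final answer: 5


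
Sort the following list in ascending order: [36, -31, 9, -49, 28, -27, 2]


Original list: [36, -31, 9, -49, 28, -27, 2]
Repeatedly take the smallest remaining element:
  Remaining [36, -31, 9, -49, 28, -27, 2] -> smallest is -49
  Remaining [36, -31, 9, 28, -27, 2] -> smallest is -31
  Remaining [36, 9, 28, -27, 2] -> smallest is -27
  Remaining [36, 9, 28, 2] -> smallest is 2
  Remaining [36, 9, 28] -> smallest is 9
  Remaining [36, 28] -> smallest is 28
  Remaining [36] -> smallest is 36
Collecting the picks in order gives the sorted list.
Final answer: [-49, -31, -27, 2, 9, 28, 36]


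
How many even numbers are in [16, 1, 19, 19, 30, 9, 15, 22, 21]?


Check each element:
  16 is even
  1 is odd
  19 is odd
  19 is odd
  30 is even
  9 is odd
  15 is odd
  22 is even
  21 is odd
Evens: [16, 30, 22]
Count of evens = 3
Final answer: 3


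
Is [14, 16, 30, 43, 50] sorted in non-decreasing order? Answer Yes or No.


Check consecutive pairs:
  14 <= 16? True
  16 <= 30? True
  30 <= 43? True
  43 <= 50? True
Every consecutive pair is in order, so the list is non-decreasing.
Final answer: Yes


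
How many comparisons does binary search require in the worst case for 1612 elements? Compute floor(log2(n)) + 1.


Binary search halves the search space each step.
Maximum comparisons = floor(log2(1612)) + 1
log2(1612) = 10.6546
floor(log2(1612)) = 10, so 10 + 1 = 11
Final answer: 11


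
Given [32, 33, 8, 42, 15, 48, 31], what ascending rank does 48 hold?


Sort ascending: [8, 15, 31, 32, 33, 42, 48]
Find 48 in the sorted list.
48 is at position 7 (1-indexed).
Final answer: 7


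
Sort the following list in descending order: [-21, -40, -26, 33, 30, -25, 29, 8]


Original list: [-21, -40, -26, 33, 30, -25, 29, 8]
Repeatedly take the largest remaining element:
  Remaining [-21, -40, -26, 33, 30, -25, 29, 8] -> largest is 33
  Remaining [-21, -40, -26, 30, -25, 29, 8] -> largest is 30
  Remaining [-21, -40, -26, -25, 29, 8] -> largest is 29
  Remaining [-21, -40, -26, -25, 8] -> largest is 8
  Remaining [-21, -40, -26, -25] -> largest is -21
  Remaining [-40, -26, -25] -> largest is -25
  Remaining [-40, -26] -> largest is -26
  Remaining [-40] -> largest is -40
Collecting the picks in order gives the descending list.
Final answer: [33, 30, 29, 8, -21, -25, -26, -40]


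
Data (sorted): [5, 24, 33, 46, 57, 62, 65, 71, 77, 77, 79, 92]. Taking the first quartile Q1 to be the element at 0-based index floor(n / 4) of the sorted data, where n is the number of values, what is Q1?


The list has n = 12 elements.
Q1 index = floor(12 / 4) = floor(3) = 3
Counting from index 0 in the sorted data, the element at index 3 is 46.
Final answer: 46


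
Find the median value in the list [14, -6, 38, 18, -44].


First, sort the list: [-44, -6, 14, 18, 38]
The list has 5 elements (odd count).
The middle index is 2 (0-based), and the element there is 14.
Final answer: 14


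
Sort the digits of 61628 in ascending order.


The number 61628 has digits: 6, 1, 6, 2, 8
Sorted: 1, 2, 6, 6, 8
Joining the sorted digits gives the result.
Final answer: 12668


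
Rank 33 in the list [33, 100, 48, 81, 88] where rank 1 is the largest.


Sort descending: [100, 88, 81, 48, 33]
Find 33 in the sorted list.
33 is at position 5.
Final answer: 5


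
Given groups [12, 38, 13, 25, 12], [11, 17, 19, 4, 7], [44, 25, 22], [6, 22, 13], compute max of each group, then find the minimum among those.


Find max of each group:
  Group 1: [12, 38, 13, 25, 12] -> max = 38
  Group 2: [11, 17, 19, 4, 7] -> max = 19
  Group 3: [44, 25, 22] -> max = 44
  Group 4: [6, 22, 13] -> max = 22
Maxes: [38, 19, 44, 22]
Minimum of maxes = 19
Final answer: 19


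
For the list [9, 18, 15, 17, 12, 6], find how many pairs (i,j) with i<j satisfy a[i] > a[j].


For each element, count the later elements that are smaller than it:
  9 (index 0): smaller elements after it = [6] -> 1
  18 (index 1): smaller elements after it = [15, 17, 12, 6] -> 4
  15 (index 2): smaller elements after it = [12, 6] -> 2
  17 (index 3): smaller elements after it = [12, 6] -> 2
  12 (index 4): smaller elements after it = [6] -> 1
Total inversions = 1 + 4 + 2 + 2 + 1 = 10
Final answer: 10


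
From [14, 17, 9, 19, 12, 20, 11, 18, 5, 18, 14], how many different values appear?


List all unique values:
Distinct values: [5, 9, 11, 12, 14, 17, 18, 19, 20]
Count = 9
Final answer: 9


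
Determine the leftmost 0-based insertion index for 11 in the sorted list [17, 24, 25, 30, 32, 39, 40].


List is sorted: [17, 24, 25, 30, 32, 39, 40]
We need the leftmost position where 11 can be inserted, i.e. the first index whose element is >= 11 (or the end of the list if none is).
Binary search with low=0, high=7 (0-based indices):
  low=0, high=7, mid=3: a[3]=30 >= 11, so high = 3
  low=0, high=3, mid=1: a[1]=24 >= 11, so high = 1
  low=0, high=1, mid=0: a[0]=17 >= 11, so high = 0
Now low = high = 0, so the insertion index is 0.
Final answer: 0


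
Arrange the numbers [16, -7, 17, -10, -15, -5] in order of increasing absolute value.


Compute absolute values:
  |16| = 16
  |-7| = 7
  |17| = 17
  |-10| = 10
  |-15| = 15
  |-5| = 5
Absolute values in increasing order: 5 < 7 < 10 < 15 < 16 < 17
Listing the original numbers in that order gives the answer.
Final answer: [-5, -7, -10, -15, 16, 17]


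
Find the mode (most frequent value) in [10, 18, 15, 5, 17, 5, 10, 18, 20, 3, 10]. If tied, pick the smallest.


Count the frequency of each value:
  3 appears 1 time(s)
  5 appears 2 time(s)
  10 appears 3 time(s)
  15 appears 1 time(s)
  17 appears 1 time(s)
  18 appears 2 time(s)
  20 appears 1 time(s)
Maximum frequency is 3.
Only 10 reaches that frequency, so it is the mode.
Final answer: 10


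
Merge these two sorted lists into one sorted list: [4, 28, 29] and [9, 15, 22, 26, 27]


List A: [4, 28, 29]
List B: [9, 15, 22, 26, 27]
Repeatedly compare the front elements and take the smaller:
  4 vs 9 -> take 4
  28 vs 9 -> take 9
  28 vs 15 -> take 15
  28 vs 22 -> take 22
  28 vs 26 -> take 26
  28 vs 27 -> take 27
  B is exhausted; append the rest of A: [28, 29]
Final answer: [4, 9, 15, 22, 26, 27, 28, 29]


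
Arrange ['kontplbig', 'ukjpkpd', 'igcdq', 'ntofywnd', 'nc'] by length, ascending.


Compute lengths:
  'kontplbig' has length 9
  'ukjpkpd' has length 7
  'igcdq' has length 5
  'ntofywnd' has length 8
  'nc' has length 2
Lengths in increasing order: 2 < 5 < 7 < 8 < 9
Listing the words in that order gives the answer.
Final answer: ['nc', 'igcdq', 'ukjpkpd', 'ntofywnd', 'kontplbig']


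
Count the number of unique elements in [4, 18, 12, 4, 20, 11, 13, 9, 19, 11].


List all unique values:
Distinct values: [4, 9, 11, 12, 13, 18, 19, 20]
Count = 8
Final answer: 8


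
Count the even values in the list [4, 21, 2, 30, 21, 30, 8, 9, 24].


Check each element:
  4 is even
  21 is odd
  2 is even
  30 is even
  21 is odd
  30 is even
  8 is even
  9 is odd
  24 is even
Evens: [4, 2, 30, 30, 8, 24]
Count of evens = 6
Final answer: 6


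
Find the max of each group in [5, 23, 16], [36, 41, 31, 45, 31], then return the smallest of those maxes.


Find max of each group:
  Group 1: [5, 23, 16] -> max = 23
  Group 2: [36, 41, 31, 45, 31] -> max = 45
Maxes: [23, 45]
Minimum of maxes = 23
Final answer: 23


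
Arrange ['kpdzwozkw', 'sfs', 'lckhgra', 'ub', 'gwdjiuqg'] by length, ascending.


Compute lengths:
  'kpdzwozkw' has length 9
  'sfs' has length 3
  'lckhgra' has length 7
  'ub' has length 2
  'gwdjiuqg' has length 8
Lengths in increasing order: 2 < 3 < 7 < 8 < 9
Listing the words in that order gives the answer.
Final answer: ['ub', 'sfs', 'lckhgra', 'gwdjiuqg', 'kpdzwozkw']


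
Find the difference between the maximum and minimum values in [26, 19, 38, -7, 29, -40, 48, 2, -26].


Maximum value: 48
Minimum value: -40
Range = 48 - (-40) = 88
Final answer: 88


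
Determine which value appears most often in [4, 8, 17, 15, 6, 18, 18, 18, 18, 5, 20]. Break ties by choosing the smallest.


Count the frequency of each value:
  4 appears 1 time(s)
  5 appears 1 time(s)
  6 appears 1 time(s)
  8 appears 1 time(s)
  15 appears 1 time(s)
  17 appears 1 time(s)
  18 appears 4 time(s)
  20 appears 1 time(s)
Maximum frequency is 4.
Only 18 reaches that frequency, so it is the mode.
Final answer: 18


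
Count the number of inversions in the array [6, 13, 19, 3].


For each element, count the later elements that are smaller than it:
  6 (index 0): smaller elements after it = [3] -> 1
  13 (index 1): smaller elements after it = [3] -> 1
  19 (index 2): smaller elements after it = [3] -> 1
Total inversions = 1 + 1 + 1 = 3
Final answer: 3


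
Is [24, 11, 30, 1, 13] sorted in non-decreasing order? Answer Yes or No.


Check consecutive pairs:
  24 <= 11? False
  11 <= 30? True
  30 <= 1? False
  1 <= 13? True
2 consecutive pair(s) are out of order, so the list is not sorted.
Final answer: No


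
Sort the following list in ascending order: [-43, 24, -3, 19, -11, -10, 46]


Original list: [-43, 24, -3, 19, -11, -10, 46]
Repeatedly take the smallest remaining element:
  Remaining [-43, 24, -3, 19, -11, -10, 46] -> smallest is -43
  Remaining [24, -3, 19, -11, -10, 46] -> smallest is -11
  Remaining [24, -3, 19, -10, 46] -> smallest is -10
  Remaining [24, -3, 19, 46] -> smallest is -3
  Remaining [24, 19, 46] -> smallest is 19
  Remaining [24, 46] -> smallest is 24
  Remaining [46] -> smallest is 46
Collecting the picks in order gives the sorted list.
Final answer: [-43, -11, -10, -3, 19, 24, 46]


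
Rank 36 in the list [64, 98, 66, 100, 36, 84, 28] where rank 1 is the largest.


Sort descending: [100, 98, 84, 66, 64, 36, 28]
Find 36 in the sorted list.
36 is at position 6.
Final answer: 6


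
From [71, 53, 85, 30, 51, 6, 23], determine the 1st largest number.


Sort descending: [85, 71, 53, 51, 30, 23, 6]
The 1st element (1-indexed) is at index 0.
Value = 85
Final answer: 85


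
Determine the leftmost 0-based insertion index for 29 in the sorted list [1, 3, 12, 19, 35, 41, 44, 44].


List is sorted: [1, 3, 12, 19, 35, 41, 44, 44]
We need the leftmost position where 29 can be inserted, i.e. the first index whose element is >= 29 (or the end of the list if none is).
Binary search with low=0, high=8 (0-based indices):
  low=0, high=8, mid=4: a[4]=35 >= 29, so high = 4
  low=0, high=4, mid=2: a[2]=12 < 29, so low = 3
  low=3, high=4, mid=3: a[3]=19 < 29, so low = 4
Now low = high = 4, so the insertion index is 4.
Final answer: 4


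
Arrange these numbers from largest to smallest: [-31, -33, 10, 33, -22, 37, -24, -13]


Original list: [-31, -33, 10, 33, -22, 37, -24, -13]
Repeatedly take the largest remaining element:
  Remaining [-31, -33, 10, 33, -22, 37, -24, -13] -> largest is 37
  Remaining [-31, -33, 10, 33, -22, -24, -13] -> largest is 33
  Remaining [-31, -33, 10, -22, -24, -13] -> largest is 10
  Remaining [-31, -33, -22, -24, -13] -> largest is -13
  Remaining [-31, -33, -22, -24] -> largest is -22
  Remaining [-31, -33, -24] -> largest is -24
  Remaining [-31, -33] -> largest is -31
  Remaining [-33] -> largest is -33
Collecting the picks in order gives the descending list.
Final answer: [37, 33, 10, -13, -22, -24, -31, -33]
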